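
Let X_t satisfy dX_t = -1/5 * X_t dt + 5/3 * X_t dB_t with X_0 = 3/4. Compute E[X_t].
E[X_t] = 3*exp(-t/5)/4

For GBM dX = mu X dt + sigma X dB with X_0 = x_0, apply Itô to Y = log X: dY = (mu - sigma^2/2) dt + sigma dB, so Y_t = log(x_0) + (mu - sigma^2/2) t + sigma B_t and hence X_t = x_0 * exp((mu - sigma^2/2) t + sigma B_t).
With mu = -1/5, sigma = 5/3, x_0 = 3/4, this gives:
  X_t = 3/4 * exp((-143/90) * t + (5/3) * B_t).
Since sigma*B_t ~ Normal(0, sigma^2 t), E[exp(sigma*B_t)] = exp(sigma^2 t / 2); so E[X_t] = x_0 * exp((mu - sigma^2/2) t) * exp(sigma^2 t / 2) = x_0 * exp(mu t) = 3*exp(-t/5)/4.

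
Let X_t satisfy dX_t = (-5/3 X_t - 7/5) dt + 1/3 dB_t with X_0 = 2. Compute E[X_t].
E[X_t] = -21/25 + 71*exp(-5*t/3)/25

Taking expectations and using E[dB_t] = 0, the mean m(t) = E[X_t] satisfies the ODE m'(t) = a m(t) + b with m(0) = x_0. With a = -5/3, b = -7/5, x_0 = 2, the solution is
  m(t) = x_0 * exp(a t) + (b/a) * (exp(a t) - 1)
       = 2 * exp((-5/3) t) + ((-7/5)/(-5/3)) * (exp((-5/3) t) - 1)
       = -21/25 + 71*exp(-5*t/3)/25.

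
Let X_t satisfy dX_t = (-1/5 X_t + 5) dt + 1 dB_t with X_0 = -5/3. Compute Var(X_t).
Var(X_t) = 5/2 - 5*exp(-2*t/5)/2

The variance V(t) = Var(X_t) satisfies V'(t) = 2 a V(t) + c^2 with V(0) = 0 (drift coefficient is linear in X, diffusion is constant). With a = -1/5, c = 1, the solution is
  V(t) = (c^2 / (2 a)) * (exp(2 a t) - 1)
       = (1^2 / (2*(-1/5))) * (exp((-2/5) t) - 1)
       = 5/2 - 5*exp(-2*t/5)/2.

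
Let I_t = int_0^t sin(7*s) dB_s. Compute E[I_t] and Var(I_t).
E[I_t] = 0; Var(I_t) = t/2 - sin(14*t)/28

The Itô integral of a deterministic integrand f(s) has mean 0 because each increment f(s) * (B_{s+ds} - B_s) has mean 0. By the Itô isometry:
  Var( int_0^t f(s) dB_s ) = E[ (int_0^t f(s) dB_s)^2 ] = int_0^t f(s)^2 ds.
Here f(s) = sin(7*s), so f(s)^2 = sin(7*s)^2. Integrate:
  int_0^t (sin(7*s)^2) ds = t/2 - sin(14*t)/28.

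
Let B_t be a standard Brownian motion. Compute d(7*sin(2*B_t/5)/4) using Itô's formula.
d(7*sin(2*B_t/5)/4) = (-7*sin(2*B_t/5)/50) dt + (7*cos(2*B_t/5)/10) dB_t

Itô's formula for f(B_t) gives d f(B_t) = f'(B_t) dB_t + (1/2) f''(B_t) dt. Compute derivatives of f(x) = 7*sin(2*x/5)/4:
  f'(x)  = 7*cos(2*x/5)/10
  f''(x) = -7*sin(2*x/5)/25
Substitute x = B_t and multiply the f'' term by 1/2:
  drift     = (1/2) * (-7*sin(2*x/5)/25) evaluated at B_t = -7*sin(2*B_t/5)/50
  diffusion = (7*cos(2*x/5)/10) evaluated at B_t = 7*cos(2*B_t/5)/10
Therefore d(7*sin(2*B_t/5)/4) = (-7*sin(2*B_t/5)/50) dt + (7*cos(2*B_t/5)/10) dB_t.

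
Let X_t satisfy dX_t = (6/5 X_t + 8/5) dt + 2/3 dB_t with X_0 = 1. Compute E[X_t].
E[X_t] = 7*exp(6*t/5)/3 - 4/3

Taking expectations and using E[dB_t] = 0, the mean m(t) = E[X_t] satisfies the ODE m'(t) = a m(t) + b with m(0) = x_0. With a = 6/5, b = 8/5, x_0 = 1, the solution is
  m(t) = x_0 * exp(a t) + (b/a) * (exp(a t) - 1)
       = 1 * exp((6/5) t) + ((8/5)/(6/5)) * (exp((6/5) t) - 1)
       = 7*exp(6*t/5)/3 - 4/3.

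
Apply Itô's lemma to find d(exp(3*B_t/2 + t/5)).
d(exp(3*B_t/2 + t/5)) = (53*exp(3*B_t/2 + t/5)/40) dt + (3*exp(3*B_t/2 + t/5)/2) dB_t

Itô's formula for f(t, x): d f(t, B_t) = (f_t + (1/2) f_xx) dt + f_x dB_t. Compute partials of f(t, x) = exp(t/5 + 3*x/2):
  f_t(t,x)  = exp(t/5 + 3*x/2)/5
  f_x(t,x)  = 3*exp(t/5 + 3*x/2)/2
  f_xx(t,x) = 9*exp(t/5 + 3*x/2)/4
Assemble drift = f_t + (1/2) f_xx = 53*exp(t/5 + 3*x/2)/40 and diffusion = f_x = 3*exp(t/5 + 3*x/2)/2. Substituting x = B_t:
  d(exp(3*B_t/2 + t/5)) = (53*exp(3*B_t/2 + t/5)/40) dt + (3*exp(3*B_t/2 + t/5)/2) dB_t.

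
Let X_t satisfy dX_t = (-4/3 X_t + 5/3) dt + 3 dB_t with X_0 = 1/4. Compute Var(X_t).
Var(X_t) = 27/8 - 27*exp(-8*t/3)/8

The variance V(t) = Var(X_t) satisfies V'(t) = 2 a V(t) + c^2 with V(0) = 0 (drift coefficient is linear in X, diffusion is constant). With a = -4/3, c = 3, the solution is
  V(t) = (c^2 / (2 a)) * (exp(2 a t) - 1)
       = (3^2 / (2*(-4/3))) * (exp((-8/3) t) - 1)
       = 27/8 - 27*exp(-8*t/3)/8.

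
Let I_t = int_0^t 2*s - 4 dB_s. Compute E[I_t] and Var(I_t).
E[I_t] = 0; Var(I_t) = 4*t*(t^2 - 6*t + 12)/3

The Itô integral of a deterministic integrand f(s) has mean 0 because each increment f(s) * (B_{s+ds} - B_s) has mean 0. By the Itô isometry:
  Var( int_0^t f(s) dB_s ) = E[ (int_0^t f(s) dB_s)^2 ] = int_0^t f(s)^2 ds.
Here f(s) = 2*s - 4, so f(s)^2 = 4*(s - 2)^2. Integrate:
  int_0^t (4*(s - 2)^2) ds = 4*t*(t^2 - 6*t + 12)/3.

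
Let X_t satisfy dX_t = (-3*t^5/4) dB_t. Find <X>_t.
<X>_t = 9*t^11/176

For an Itô process dX_t = a(t) dt + b(t) dB_t, the quadratic variation is <X>_t = int_0^t b(s)^2 ds (the drift term does not contribute). Here b(s) = -3*s^5/4, so
  b(s)^2 = 9*s^10/16.
Integrating from 0 to t:
  <X>_t = int_0^t (9*s^10/16) ds = 9*t^11/176.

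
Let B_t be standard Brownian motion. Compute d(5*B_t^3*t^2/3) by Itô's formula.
d(5*B_t^3*t^2/3) = (5*B_t*t*(2*B_t^2 + 3*t)/3) dt + (5*B_t^2*t^2) dB_t

Itô's formula for f(t, x): d f(t, B_t) = (f_t + (1/2) f_xx) dt + f_x dB_t. Compute partials of f(t, x) = 5*t^2*x^3/3:
  f_t(t,x)  = 10*t*x^3/3
  f_x(t,x)  = 5*t^2*x^2
  f_xx(t,x) = 10*t^2*x
Assemble drift = f_t + (1/2) f_xx = 5*t*x*(3*t + 2*x^2)/3 and diffusion = f_x = 5*t^2*x^2. Substituting x = B_t:
  d(5*B_t^3*t^2/3) = (5*B_t*t*(2*B_t^2 + 3*t)/3) dt + (5*B_t^2*t^2) dB_t.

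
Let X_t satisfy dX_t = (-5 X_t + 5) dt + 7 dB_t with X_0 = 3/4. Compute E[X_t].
E[X_t] = 1 - exp(-5*t)/4

Taking expectations and using E[dB_t] = 0, the mean m(t) = E[X_t] satisfies the ODE m'(t) = a m(t) + b with m(0) = x_0. With a = -5, b = 5, x_0 = 3/4, the solution is
  m(t) = x_0 * exp(a t) + (b/a) * (exp(a t) - 1)
       = (3/4) * exp((-5) t) + (5/(-5)) * (exp((-5) t) - 1)
       = 1 - exp(-5*t)/4.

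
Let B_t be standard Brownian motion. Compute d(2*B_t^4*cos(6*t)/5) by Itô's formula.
d(2*B_t^4*cos(6*t)/5) = (12*B_t^2*(-B_t^2*sin(6*t) + cos(6*t))/5) dt + (8*B_t^3*cos(6*t)/5) dB_t

Itô's formula for f(t, x): d f(t, B_t) = (f_t + (1/2) f_xx) dt + f_x dB_t. Compute partials of f(t, x) = 2*x^4*cos(6*t)/5:
  f_t(t,x)  = -12*x^4*sin(6*t)/5
  f_x(t,x)  = 8*x^3*cos(6*t)/5
  f_xx(t,x) = 24*x^2*cos(6*t)/5
Assemble drift = f_t + (1/2) f_xx = 12*x^2*(-x^2*sin(6*t) + cos(6*t))/5 and diffusion = f_x = 8*x^3*cos(6*t)/5. Substituting x = B_t:
  d(2*B_t^4*cos(6*t)/5) = (12*B_t^2*(-B_t^2*sin(6*t) + cos(6*t))/5) dt + (8*B_t^3*cos(6*t)/5) dB_t.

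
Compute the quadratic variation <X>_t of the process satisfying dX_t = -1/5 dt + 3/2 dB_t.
<X>_t = 9*t/4

For an Itô process dX_t = a(t) dt + b(t) dB_t, the quadratic variation is <X>_t = int_0^t b(s)^2 ds (the drift term does not contribute). Here b(s) = 3/2, so
  b(s)^2 = 9/4.
Integrating from 0 to t:
  <X>_t = int_0^t (9/4) ds = 9*t/4.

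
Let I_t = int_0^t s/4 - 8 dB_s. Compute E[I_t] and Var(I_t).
E[I_t] = 0; Var(I_t) = t*(t^2 - 96*t + 3072)/48

The Itô integral of a deterministic integrand f(s) has mean 0 because each increment f(s) * (B_{s+ds} - B_s) has mean 0. By the Itô isometry:
  Var( int_0^t f(s) dB_s ) = E[ (int_0^t f(s) dB_s)^2 ] = int_0^t f(s)^2 ds.
Here f(s) = s/4 - 8, so f(s)^2 = (s - 32)^2/16. Integrate:
  int_0^t ((s - 32)^2/16) ds = t*(t^2 - 96*t + 3072)/48.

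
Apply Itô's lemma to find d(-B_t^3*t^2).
d(-B_t^3*t^2) = (B_t*t*(-2*B_t^2 - 3*t)) dt + (-3*B_t^2*t^2) dB_t

Itô's formula for f(t, x): d f(t, B_t) = (f_t + (1/2) f_xx) dt + f_x dB_t. Compute partials of f(t, x) = -t^2*x^3:
  f_t(t,x)  = -2*t*x^3
  f_x(t,x)  = -3*t^2*x^2
  f_xx(t,x) = -6*t^2*x
Assemble drift = f_t + (1/2) f_xx = t*x*(-3*t - 2*x^2) and diffusion = f_x = -3*t^2*x^2. Substituting x = B_t:
  d(-B_t^3*t^2) = (B_t*t*(-2*B_t^2 - 3*t)) dt + (-3*B_t^2*t^2) dB_t.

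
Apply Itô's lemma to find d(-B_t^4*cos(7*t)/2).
d(-B_t^4*cos(7*t)/2) = (B_t^2*(7*B_t^2*sin(7*t) - 6*cos(7*t))/2) dt + (-2*B_t^3*cos(7*t)) dB_t

Itô's formula for f(t, x): d f(t, B_t) = (f_t + (1/2) f_xx) dt + f_x dB_t. Compute partials of f(t, x) = -x^4*cos(7*t)/2:
  f_t(t,x)  = 7*x^4*sin(7*t)/2
  f_x(t,x)  = -2*x^3*cos(7*t)
  f_xx(t,x) = -6*x^2*cos(7*t)
Assemble drift = f_t + (1/2) f_xx = x^2*(7*x^2*sin(7*t) - 6*cos(7*t))/2 and diffusion = f_x = -2*x^3*cos(7*t). Substituting x = B_t:
  d(-B_t^4*cos(7*t)/2) = (B_t^2*(7*B_t^2*sin(7*t) - 6*cos(7*t))/2) dt + (-2*B_t^3*cos(7*t)) dB_t.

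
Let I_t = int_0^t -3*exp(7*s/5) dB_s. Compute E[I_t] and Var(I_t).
E[I_t] = 0; Var(I_t) = 45*exp(14*t/5)/14 - 45/14

The Itô integral of a deterministic integrand f(s) has mean 0 because each increment f(s) * (B_{s+ds} - B_s) has mean 0. By the Itô isometry:
  Var( int_0^t f(s) dB_s ) = E[ (int_0^t f(s) dB_s)^2 ] = int_0^t f(s)^2 ds.
Here f(s) = -3*exp(7*s/5), so f(s)^2 = 9*exp(14*s/5). Integrate:
  int_0^t (9*exp(14*s/5)) ds = 45*exp(14*t/5)/14 - 45/14.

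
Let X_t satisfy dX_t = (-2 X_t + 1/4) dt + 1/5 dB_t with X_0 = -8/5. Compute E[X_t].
E[X_t] = 1/8 - 69*exp(-2*t)/40

Taking expectations and using E[dB_t] = 0, the mean m(t) = E[X_t] satisfies the ODE m'(t) = a m(t) + b with m(0) = x_0. With a = -2, b = 1/4, x_0 = -8/5, the solution is
  m(t) = x_0 * exp(a t) + (b/a) * (exp(a t) - 1)
       = (-8/5) * exp((-2) t) + ((1/4)/(-2)) * (exp((-2) t) - 1)
       = 1/8 - 69*exp(-2*t)/40.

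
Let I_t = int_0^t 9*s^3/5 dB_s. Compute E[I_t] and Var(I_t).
E[I_t] = 0; Var(I_t) = 81*t^7/175

The Itô integral of a deterministic integrand f(s) has mean 0 because each increment f(s) * (B_{s+ds} - B_s) has mean 0. By the Itô isometry:
  Var( int_0^t f(s) dB_s ) = E[ (int_0^t f(s) dB_s)^2 ] = int_0^t f(s)^2 ds.
Here f(s) = 9*s^3/5, so f(s)^2 = 81*s^6/25. Integrate:
  int_0^t (81*s^6/25) ds = 81*t^7/175.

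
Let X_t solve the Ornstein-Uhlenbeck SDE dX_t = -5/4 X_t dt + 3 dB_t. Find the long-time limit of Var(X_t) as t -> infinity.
lim Var(X_t) = 18/5

The OU SDE dX = -theta X dt + sigma dB admits the integrating factor exp(theta t): d(exp(theta t) X_t) = sigma exp(theta t) dB_t. Integrating from 0 to t gives X_t = x_0 * exp(-theta t) + sigma * int_0^t exp(-theta (t-s)) dB_s for any initial x_0. The Itô integral has variance (by the Itô isometry) sigma^2 * int_0^t exp(-2 theta (t - s)) ds = sigma^2 * (1 - exp(-2 theta t)) / (2 theta), independent of x_0.
With theta = 5/4, sigma = 3:
  Var(X_t) = (3)^2 * (1 - exp(-2*5/4 t)) / (2 * 5/4) = 18/5 - 18*exp(-5*t/2)/5.
As t -> infinity, exp(-2*5/4 t) -> 0, so the stationary variance is sigma^2 / (2 theta) = 18/5.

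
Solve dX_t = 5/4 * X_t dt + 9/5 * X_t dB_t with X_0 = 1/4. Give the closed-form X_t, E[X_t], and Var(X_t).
X_t = 1/4 * exp((-37/100) t + (9/5) B_t); E[X_t] = exp(5*t/4)/4; Var(X_t) = (exp(81*t/25) - 1)*exp(5*t/2)/16

For GBM dX = mu X dt + sigma X dB with X_0 = x_0, apply Itô to Y = log X: dY = (mu - sigma^2/2) dt + sigma dB, so Y_t = log(x_0) + (mu - sigma^2/2) t + sigma B_t and hence X_t = x_0 * exp((mu - sigma^2/2) t + sigma B_t).
With mu = 5/4, sigma = 9/5, x_0 = 1/4, this gives:
  X_t = 1/4 * exp((-37/100) * t + (9/5) * B_t).
Since sigma*B_t ~ Normal(0, sigma^2 t), E[exp(sigma*B_t)] = exp(sigma^2 t / 2); so E[X_t] = x_0 * exp((mu - sigma^2/2) t) * exp(sigma^2 t / 2) = x_0 * exp(mu t) = exp(5*t/4)/4.
Var(X_t) = E[X_t^2] - (E[X_t])^2 = x_0^2 * exp(2 mu t) * (exp(sigma^2 t) - 1) = (exp(81*t/25) - 1)*exp(5*t/2)/16.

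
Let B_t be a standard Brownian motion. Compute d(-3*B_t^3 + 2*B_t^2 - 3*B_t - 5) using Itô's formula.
d(-3*B_t^3 + 2*B_t^2 - 3*B_t - 5) = (2 - 9*B_t) dt + (-9*B_t^2 + 4*B_t - 3) dB_t

Itô's formula for f(B_t) gives d f(B_t) = f'(B_t) dB_t + (1/2) f''(B_t) dt. Compute derivatives of f(x) = -3*x^3 + 2*x^2 - 3*x - 5:
  f'(x)  = -9*x^2 + 4*x - 3
  f''(x) = 4 - 18*x
Substitute x = B_t and multiply the f'' term by 1/2:
  drift     = (1/2) * (4 - 18*x) evaluated at B_t = 2 - 9*B_t
  diffusion = (-9*x^2 + 4*x - 3) evaluated at B_t = -9*B_t^2 + 4*B_t - 3
Therefore d(-3*B_t^3 + 2*B_t^2 - 3*B_t - 5) = (2 - 9*B_t) dt + (-9*B_t^2 + 4*B_t - 3) dB_t.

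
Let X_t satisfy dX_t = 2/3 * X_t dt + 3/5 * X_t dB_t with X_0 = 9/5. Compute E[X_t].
E[X_t] = 9*exp(2*t/3)/5

For GBM dX = mu X dt + sigma X dB with X_0 = x_0, apply Itô to Y = log X: dY = (mu - sigma^2/2) dt + sigma dB, so Y_t = log(x_0) + (mu - sigma^2/2) t + sigma B_t and hence X_t = x_0 * exp((mu - sigma^2/2) t + sigma B_t).
With mu = 2/3, sigma = 3/5, x_0 = 9/5, this gives:
  X_t = 9/5 * exp((73/150) * t + (3/5) * B_t).
Since sigma*B_t ~ Normal(0, sigma^2 t), E[exp(sigma*B_t)] = exp(sigma^2 t / 2); so E[X_t] = x_0 * exp((mu - sigma^2/2) t) * exp(sigma^2 t / 2) = x_0 * exp(mu t) = 9*exp(2*t/3)/5.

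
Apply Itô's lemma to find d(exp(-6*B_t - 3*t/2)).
d(exp(-6*B_t - 3*t/2)) = (33*exp(-6*B_t - 3*t/2)/2) dt + (-6*exp(-6*B_t - 3*t/2)) dB_t

Itô's formula for f(t, x): d f(t, B_t) = (f_t + (1/2) f_xx) dt + f_x dB_t. Compute partials of f(t, x) = exp(-3*t/2 - 6*x):
  f_t(t,x)  = -3*exp(-3*t/2 - 6*x)/2
  f_x(t,x)  = -6*exp(-3*t/2 - 6*x)
  f_xx(t,x) = 36*exp(-3*t/2 - 6*x)
Assemble drift = f_t + (1/2) f_xx = 33*exp(-3*t/2 - 6*x)/2 and diffusion = f_x = -6*exp(-3*t/2 - 6*x). Substituting x = B_t:
  d(exp(-6*B_t - 3*t/2)) = (33*exp(-6*B_t - 3*t/2)/2) dt + (-6*exp(-6*B_t - 3*t/2)) dB_t.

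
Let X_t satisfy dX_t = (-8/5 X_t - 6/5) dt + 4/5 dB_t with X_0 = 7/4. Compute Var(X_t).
Var(X_t) = 1/5 - exp(-16*t/5)/5

The variance V(t) = Var(X_t) satisfies V'(t) = 2 a V(t) + c^2 with V(0) = 0 (drift coefficient is linear in X, diffusion is constant). With a = -8/5, c = 4/5, the solution is
  V(t) = (c^2 / (2 a)) * (exp(2 a t) - 1)
       = ((4/5)^2 / (2*(-8/5))) * (exp((-16/5) t) - 1)
       = 1/5 - exp(-16*t/5)/5.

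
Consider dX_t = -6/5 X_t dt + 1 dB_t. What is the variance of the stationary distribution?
lim Var(X_t) = 5/12

The OU SDE dX = -theta X dt + sigma dB admits the integrating factor exp(theta t): d(exp(theta t) X_t) = sigma exp(theta t) dB_t. Integrating from 0 to t gives X_t = x_0 * exp(-theta t) + sigma * int_0^t exp(-theta (t-s)) dB_s for any initial x_0. The Itô integral has variance (by the Itô isometry) sigma^2 * int_0^t exp(-2 theta (t - s)) ds = sigma^2 * (1 - exp(-2 theta t)) / (2 theta), independent of x_0.
With theta = 6/5, sigma = 1:
  Var(X_t) = (1)^2 * (1 - exp(-2*6/5 t)) / (2 * 6/5) = 5/12 - 5*exp(-12*t/5)/12.
As t -> infinity, exp(-2*6/5 t) -> 0, so the stationary variance is sigma^2 / (2 theta) = 5/12.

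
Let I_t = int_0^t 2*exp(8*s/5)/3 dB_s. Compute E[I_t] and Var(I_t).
E[I_t] = 0; Var(I_t) = 5*exp(16*t/5)/36 - 5/36

The Itô integral of a deterministic integrand f(s) has mean 0 because each increment f(s) * (B_{s+ds} - B_s) has mean 0. By the Itô isometry:
  Var( int_0^t f(s) dB_s ) = E[ (int_0^t f(s) dB_s)^2 ] = int_0^t f(s)^2 ds.
Here f(s) = 2*exp(8*s/5)/3, so f(s)^2 = 4*exp(16*s/5)/9. Integrate:
  int_0^t (4*exp(16*s/5)/9) ds = 5*exp(16*t/5)/36 - 5/36.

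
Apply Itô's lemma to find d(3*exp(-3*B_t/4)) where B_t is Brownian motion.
d(3*exp(-3*B_t/4)) = (27*exp(-3*B_t/4)/32) dt + (-9*exp(-3*B_t/4)/4) dB_t

Itô's formula for f(B_t) gives d f(B_t) = f'(B_t) dB_t + (1/2) f''(B_t) dt. Compute derivatives of f(x) = 3*exp(-3*x/4):
  f'(x)  = -9*exp(-3*x/4)/4
  f''(x) = 27*exp(-3*x/4)/16
Substitute x = B_t and multiply the f'' term by 1/2:
  drift     = (1/2) * (27*exp(-3*x/4)/16) evaluated at B_t = 27*exp(-3*B_t/4)/32
  diffusion = (-9*exp(-3*x/4)/4) evaluated at B_t = -9*exp(-3*B_t/4)/4
Therefore d(3*exp(-3*B_t/4)) = (27*exp(-3*B_t/4)/32) dt + (-9*exp(-3*B_t/4)/4) dB_t.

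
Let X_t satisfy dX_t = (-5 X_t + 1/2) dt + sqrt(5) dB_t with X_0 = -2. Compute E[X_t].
E[X_t] = 1/10 - 21*exp(-5*t)/10

Taking expectations and using E[dB_t] = 0, the mean m(t) = E[X_t] satisfies the ODE m'(t) = a m(t) + b with m(0) = x_0. With a = -5, b = 1/2, x_0 = -2, the solution is
  m(t) = x_0 * exp(a t) + (b/a) * (exp(a t) - 1)
       = (-2) * exp((-5) t) + ((1/2)/(-5)) * (exp((-5) t) - 1)
       = 1/10 - 21*exp(-5*t)/10.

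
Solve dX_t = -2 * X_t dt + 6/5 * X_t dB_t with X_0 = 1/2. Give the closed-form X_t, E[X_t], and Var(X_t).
X_t = 1/2 * exp((-68/25) t + (6/5) B_t); E[X_t] = exp(-2*t)/2; Var(X_t) = (exp(36*t/25) - 1)*exp(-4*t)/4

For GBM dX = mu X dt + sigma X dB with X_0 = x_0, apply Itô to Y = log X: dY = (mu - sigma^2/2) dt + sigma dB, so Y_t = log(x_0) + (mu - sigma^2/2) t + sigma B_t and hence X_t = x_0 * exp((mu - sigma^2/2) t + sigma B_t).
With mu = -2, sigma = 6/5, x_0 = 1/2, this gives:
  X_t = 1/2 * exp((-68/25) * t + (6/5) * B_t).
Since sigma*B_t ~ Normal(0, sigma^2 t), E[exp(sigma*B_t)] = exp(sigma^2 t / 2); so E[X_t] = x_0 * exp((mu - sigma^2/2) t) * exp(sigma^2 t / 2) = x_0 * exp(mu t) = exp(-2*t)/2.
Var(X_t) = E[X_t^2] - (E[X_t])^2 = x_0^2 * exp(2 mu t) * (exp(sigma^2 t) - 1) = (exp(36*t/25) - 1)*exp(-4*t)/4.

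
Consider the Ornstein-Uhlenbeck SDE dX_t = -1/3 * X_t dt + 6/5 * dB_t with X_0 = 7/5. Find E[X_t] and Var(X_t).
E[X_t] = 7*exp(-t/3)/5; Var(X_t) = 54/25 - 54*exp(-2*t/3)/25

The OU SDE dX = -theta X dt + sigma dB admits the integrating factor exp(theta t): d(exp(theta t) X_t) = sigma exp(theta t) dB_t. Integrating from 0 to t:
  X_t = x_0 * exp(-theta t) + sigma * int_0^t exp(-theta (t-s)) dB_s.
The Itô integral has mean 0 and (by the Itô isometry) variance sigma^2 * int_0^t exp(-2 theta (t - s)) ds = sigma^2 * (1 - exp(-2 theta t)) / (2 theta).
With theta = 1/3, sigma = 6/5, x_0 = 7/5:
  E[X_t] = 7/5 * exp(-1/3 t) = 7*exp(-t/3)/5
  Var(X_t) = (6/5)^2 * (1 - exp(-2*1/3 t)) / (2 * 1/3) = 54/25 - 54*exp(-2*t/3)/25.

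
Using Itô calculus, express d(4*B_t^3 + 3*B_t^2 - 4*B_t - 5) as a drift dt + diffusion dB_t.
d(4*B_t^3 + 3*B_t^2 - 4*B_t - 5) = (12*B_t + 3) dt + (12*B_t^2 + 6*B_t - 4) dB_t

Itô's formula for f(B_t) gives d f(B_t) = f'(B_t) dB_t + (1/2) f''(B_t) dt. Compute derivatives of f(x) = 4*x^3 + 3*x^2 - 4*x - 5:
  f'(x)  = 12*x^2 + 6*x - 4
  f''(x) = 24*x + 6
Substitute x = B_t and multiply the f'' term by 1/2:
  drift     = (1/2) * (24*x + 6) evaluated at B_t = 12*B_t + 3
  diffusion = (12*x^2 + 6*x - 4) evaluated at B_t = 12*B_t^2 + 6*B_t - 4
Therefore d(4*B_t^3 + 3*B_t^2 - 4*B_t - 5) = (12*B_t + 3) dt + (12*B_t^2 + 6*B_t - 4) dB_t.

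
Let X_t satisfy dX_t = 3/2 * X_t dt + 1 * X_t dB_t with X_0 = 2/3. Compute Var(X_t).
Var(X_t) = 4*(exp(t) - 1)*exp(3*t)/9

For GBM dX = mu X dt + sigma X dB with X_0 = x_0, apply Itô to Y = log X: dY = (mu - sigma^2/2) dt + sigma dB, so Y_t = log(x_0) + (mu - sigma^2/2) t + sigma B_t and hence X_t = x_0 * exp((mu - sigma^2/2) t + sigma B_t).
With mu = 3/2, sigma = 1, x_0 = 2/3, this gives:
  X_t = 2/3 * exp((1) * t + (1) * B_t).
Since sigma*B_t ~ Normal(0, sigma^2 t), E[exp(sigma*B_t)] = exp(sigma^2 t / 2); so E[X_t] = x_0 * exp((mu - sigma^2/2) t) * exp(sigma^2 t / 2) = x_0 * exp(mu t) = 2*exp(3*t/2)/3.
Var(X_t) = E[X_t^2] - (E[X_t])^2 = x_0^2 * exp(2 mu t) * (exp(sigma^2 t) - 1) = 4*(exp(t) - 1)*exp(3*t)/9.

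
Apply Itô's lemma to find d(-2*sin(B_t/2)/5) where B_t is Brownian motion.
d(-2*sin(B_t/2)/5) = (sin(B_t/2)/20) dt + (-cos(B_t/2)/5) dB_t

Itô's formula for f(B_t) gives d f(B_t) = f'(B_t) dB_t + (1/2) f''(B_t) dt. Compute derivatives of f(x) = -2*sin(x/2)/5:
  f'(x)  = -cos(x/2)/5
  f''(x) = sin(x/2)/10
Substitute x = B_t and multiply the f'' term by 1/2:
  drift     = (1/2) * (sin(x/2)/10) evaluated at B_t = sin(B_t/2)/20
  diffusion = (-cos(x/2)/5) evaluated at B_t = -cos(B_t/2)/5
Therefore d(-2*sin(B_t/2)/5) = (sin(B_t/2)/20) dt + (-cos(B_t/2)/5) dB_t.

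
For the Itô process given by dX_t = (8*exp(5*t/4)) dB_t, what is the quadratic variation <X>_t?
<X>_t = 128*exp(5*t/2)/5 - 128/5

For an Itô process dX_t = a(t) dt + b(t) dB_t, the quadratic variation is <X>_t = int_0^t b(s)^2 ds (the drift term does not contribute). Here b(s) = 8*exp(5*s/4), so
  b(s)^2 = 64*exp(5*s/2).
Integrating from 0 to t:
  <X>_t = int_0^t (64*exp(5*s/2)) ds = 128*exp(5*t/2)/5 - 128/5.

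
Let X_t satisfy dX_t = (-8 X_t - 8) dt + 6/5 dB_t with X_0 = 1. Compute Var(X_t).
Var(X_t) = 9/100 - 9*exp(-16*t)/100

The variance V(t) = Var(X_t) satisfies V'(t) = 2 a V(t) + c^2 with V(0) = 0 (drift coefficient is linear in X, diffusion is constant). With a = -8, c = 6/5, the solution is
  V(t) = (c^2 / (2 a)) * (exp(2 a t) - 1)
       = ((6/5)^2 / (2*(-8))) * (exp((-16) t) - 1)
       = 9/100 - 9*exp(-16*t)/100.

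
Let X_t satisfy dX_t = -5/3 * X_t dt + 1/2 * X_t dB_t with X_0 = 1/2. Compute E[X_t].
E[X_t] = exp(-5*t/3)/2

For GBM dX = mu X dt + sigma X dB with X_0 = x_0, apply Itô to Y = log X: dY = (mu - sigma^2/2) dt + sigma dB, so Y_t = log(x_0) + (mu - sigma^2/2) t + sigma B_t and hence X_t = x_0 * exp((mu - sigma^2/2) t + sigma B_t).
With mu = -5/3, sigma = 1/2, x_0 = 1/2, this gives:
  X_t = 1/2 * exp((-43/24) * t + (1/2) * B_t).
Since sigma*B_t ~ Normal(0, sigma^2 t), E[exp(sigma*B_t)] = exp(sigma^2 t / 2); so E[X_t] = x_0 * exp((mu - sigma^2/2) t) * exp(sigma^2 t / 2) = x_0 * exp(mu t) = exp(-5*t/3)/2.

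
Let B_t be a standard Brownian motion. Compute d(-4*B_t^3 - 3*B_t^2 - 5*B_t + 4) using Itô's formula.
d(-4*B_t^3 - 3*B_t^2 - 5*B_t + 4) = (-12*B_t - 3) dt + (-12*B_t^2 - 6*B_t - 5) dB_t

Itô's formula for f(B_t) gives d f(B_t) = f'(B_t) dB_t + (1/2) f''(B_t) dt. Compute derivatives of f(x) = -4*x^3 - 3*x^2 - 5*x + 4:
  f'(x)  = -12*x^2 - 6*x - 5
  f''(x) = -24*x - 6
Substitute x = B_t and multiply the f'' term by 1/2:
  drift     = (1/2) * (-24*x - 6) evaluated at B_t = -12*B_t - 3
  diffusion = (-12*x^2 - 6*x - 5) evaluated at B_t = -12*B_t^2 - 6*B_t - 5
Therefore d(-4*B_t^3 - 3*B_t^2 - 5*B_t + 4) = (-12*B_t - 3) dt + (-12*B_t^2 - 6*B_t - 5) dB_t.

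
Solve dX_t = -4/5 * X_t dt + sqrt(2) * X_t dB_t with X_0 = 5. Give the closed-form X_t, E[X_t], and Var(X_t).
X_t = 5 * exp((-9/5) t + (sqrt(2)) B_t); E[X_t] = 5*exp(-4*t/5); Var(X_t) = (25*exp(2*t) - 25)*exp(-8*t/5)

For GBM dX = mu X dt + sigma X dB with X_0 = x_0, apply Itô to Y = log X: dY = (mu - sigma^2/2) dt + sigma dB, so Y_t = log(x_0) + (mu - sigma^2/2) t + sigma B_t and hence X_t = x_0 * exp((mu - sigma^2/2) t + sigma B_t).
With mu = -4/5, sigma = sqrt(2), x_0 = 5, this gives:
  X_t = 5 * exp((-9/5) * t + (sqrt(2)) * B_t).
Since sigma*B_t ~ Normal(0, sigma^2 t), E[exp(sigma*B_t)] = exp(sigma^2 t / 2); so E[X_t] = x_0 * exp((mu - sigma^2/2) t) * exp(sigma^2 t / 2) = x_0 * exp(mu t) = 5*exp(-4*t/5).
Var(X_t) = E[X_t^2] - (E[X_t])^2 = x_0^2 * exp(2 mu t) * (exp(sigma^2 t) - 1) = (25*exp(2*t) - 25)*exp(-8*t/5).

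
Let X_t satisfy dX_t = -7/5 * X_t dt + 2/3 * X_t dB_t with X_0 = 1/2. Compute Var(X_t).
Var(X_t) = (exp(4*t/9) - 1)*exp(-14*t/5)/4

For GBM dX = mu X dt + sigma X dB with X_0 = x_0, apply Itô to Y = log X: dY = (mu - sigma^2/2) dt + sigma dB, so Y_t = log(x_0) + (mu - sigma^2/2) t + sigma B_t and hence X_t = x_0 * exp((mu - sigma^2/2) t + sigma B_t).
With mu = -7/5, sigma = 2/3, x_0 = 1/2, this gives:
  X_t = 1/2 * exp((-73/45) * t + (2/3) * B_t).
Since sigma*B_t ~ Normal(0, sigma^2 t), E[exp(sigma*B_t)] = exp(sigma^2 t / 2); so E[X_t] = x_0 * exp((mu - sigma^2/2) t) * exp(sigma^2 t / 2) = x_0 * exp(mu t) = exp(-7*t/5)/2.
Var(X_t) = E[X_t^2] - (E[X_t])^2 = x_0^2 * exp(2 mu t) * (exp(sigma^2 t) - 1) = (exp(4*t/9) - 1)*exp(-14*t/5)/4.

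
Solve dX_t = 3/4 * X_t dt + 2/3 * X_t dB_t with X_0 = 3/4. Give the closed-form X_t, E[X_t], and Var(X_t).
X_t = 3/4 * exp((19/36) t + (2/3) B_t); E[X_t] = 3*exp(3*t/4)/4; Var(X_t) = 9*(exp(4*t/9) - 1)*exp(3*t/2)/16

For GBM dX = mu X dt + sigma X dB with X_0 = x_0, apply Itô to Y = log X: dY = (mu - sigma^2/2) dt + sigma dB, so Y_t = log(x_0) + (mu - sigma^2/2) t + sigma B_t and hence X_t = x_0 * exp((mu - sigma^2/2) t + sigma B_t).
With mu = 3/4, sigma = 2/3, x_0 = 3/4, this gives:
  X_t = 3/4 * exp((19/36) * t + (2/3) * B_t).
Since sigma*B_t ~ Normal(0, sigma^2 t), E[exp(sigma*B_t)] = exp(sigma^2 t / 2); so E[X_t] = x_0 * exp((mu - sigma^2/2) t) * exp(sigma^2 t / 2) = x_0 * exp(mu t) = 3*exp(3*t/4)/4.
Var(X_t) = E[X_t^2] - (E[X_t])^2 = x_0^2 * exp(2 mu t) * (exp(sigma^2 t) - 1) = 9*(exp(4*t/9) - 1)*exp(3*t/2)/16.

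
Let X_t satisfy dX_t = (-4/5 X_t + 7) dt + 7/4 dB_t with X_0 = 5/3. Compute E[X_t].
E[X_t] = 35/4 - 85*exp(-4*t/5)/12

Taking expectations and using E[dB_t] = 0, the mean m(t) = E[X_t] satisfies the ODE m'(t) = a m(t) + b with m(0) = x_0. With a = -4/5, b = 7, x_0 = 5/3, the solution is
  m(t) = x_0 * exp(a t) + (b/a) * (exp(a t) - 1)
       = (5/3) * exp((-4/5) t) + (7/(-4/5)) * (exp((-4/5) t) - 1)
       = 35/4 - 85*exp(-4*t/5)/12.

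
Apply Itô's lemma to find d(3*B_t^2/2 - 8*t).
d(3*B_t^2/2 - 8*t) = (-13/2) dt + (3*B_t) dB_t

Itô's formula for f(t, x): d f(t, B_t) = (f_t + (1/2) f_xx) dt + f_x dB_t. Compute partials of f(t, x) = -8*t + 3*x^2/2:
  f_t(t,x)  = -8
  f_x(t,x)  = 3*x
  f_xx(t,x) = 3
Assemble drift = f_t + (1/2) f_xx = -13/2 and diffusion = f_x = 3*x. Substituting x = B_t:
  d(3*B_t^2/2 - 8*t) = (-13/2) dt + (3*B_t) dB_t.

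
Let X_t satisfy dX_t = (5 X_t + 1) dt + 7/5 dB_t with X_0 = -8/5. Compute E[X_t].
E[X_t] = -7*exp(5*t)/5 - 1/5

Taking expectations and using E[dB_t] = 0, the mean m(t) = E[X_t] satisfies the ODE m'(t) = a m(t) + b with m(0) = x_0. With a = 5, b = 1, x_0 = -8/5, the solution is
  m(t) = x_0 * exp(a t) + (b/a) * (exp(a t) - 1)
       = (-8/5) * exp(5 t) + (1/5) * (exp(5 t) - 1)
       = -7*exp(5*t)/5 - 1/5.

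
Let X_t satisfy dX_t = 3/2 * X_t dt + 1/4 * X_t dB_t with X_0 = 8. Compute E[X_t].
E[X_t] = 8*exp(3*t/2)

For GBM dX = mu X dt + sigma X dB with X_0 = x_0, apply Itô to Y = log X: dY = (mu - sigma^2/2) dt + sigma dB, so Y_t = log(x_0) + (mu - sigma^2/2) t + sigma B_t and hence X_t = x_0 * exp((mu - sigma^2/2) t + sigma B_t).
With mu = 3/2, sigma = 1/4, x_0 = 8, this gives:
  X_t = 8 * exp((47/32) * t + (1/4) * B_t).
Since sigma*B_t ~ Normal(0, sigma^2 t), E[exp(sigma*B_t)] = exp(sigma^2 t / 2); so E[X_t] = x_0 * exp((mu - sigma^2/2) t) * exp(sigma^2 t / 2) = x_0 * exp(mu t) = 8*exp(3*t/2).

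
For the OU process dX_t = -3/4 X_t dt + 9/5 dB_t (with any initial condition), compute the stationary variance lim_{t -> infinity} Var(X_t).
lim Var(X_t) = 54/25

The OU SDE dX = -theta X dt + sigma dB admits the integrating factor exp(theta t): d(exp(theta t) X_t) = sigma exp(theta t) dB_t. Integrating from 0 to t gives X_t = x_0 * exp(-theta t) + sigma * int_0^t exp(-theta (t-s)) dB_s for any initial x_0. The Itô integral has variance (by the Itô isometry) sigma^2 * int_0^t exp(-2 theta (t - s)) ds = sigma^2 * (1 - exp(-2 theta t)) / (2 theta), independent of x_0.
With theta = 3/4, sigma = 9/5:
  Var(X_t) = (9/5)^2 * (1 - exp(-2*3/4 t)) / (2 * 3/4) = 54/25 - 54*exp(-3*t/2)/25.
As t -> infinity, exp(-2*3/4 t) -> 0, so the stationary variance is sigma^2 / (2 theta) = 54/25.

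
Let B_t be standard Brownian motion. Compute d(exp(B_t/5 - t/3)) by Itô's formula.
d(exp(B_t/5 - t/3)) = (-47*exp(B_t/5 - t/3)/150) dt + (exp(B_t/5 - t/3)/5) dB_t

Itô's formula for f(t, x): d f(t, B_t) = (f_t + (1/2) f_xx) dt + f_x dB_t. Compute partials of f(t, x) = exp(-t/3 + x/5):
  f_t(t,x)  = -exp(-t/3 + x/5)/3
  f_x(t,x)  = exp(-t/3 + x/5)/5
  f_xx(t,x) = exp(-t/3 + x/5)/25
Assemble drift = f_t + (1/2) f_xx = -47*exp(-t/3 + x/5)/150 and diffusion = f_x = exp(-t/3 + x/5)/5. Substituting x = B_t:
  d(exp(B_t/5 - t/3)) = (-47*exp(B_t/5 - t/3)/150) dt + (exp(B_t/5 - t/3)/5) dB_t.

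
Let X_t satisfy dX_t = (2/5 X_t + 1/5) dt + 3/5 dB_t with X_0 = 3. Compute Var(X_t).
Var(X_t) = 9*exp(4*t/5)/20 - 9/20

The variance V(t) = Var(X_t) satisfies V'(t) = 2 a V(t) + c^2 with V(0) = 0 (drift coefficient is linear in X, diffusion is constant). With a = 2/5, c = 3/5, the solution is
  V(t) = (c^2 / (2 a)) * (exp(2 a t) - 1)
       = ((3/5)^2 / (2*(2/5))) * (exp((4/5) t) - 1)
       = 9*exp(4*t/5)/20 - 9/20.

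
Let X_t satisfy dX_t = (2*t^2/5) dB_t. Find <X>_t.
<X>_t = 4*t^5/125

For an Itô process dX_t = a(t) dt + b(t) dB_t, the quadratic variation is <X>_t = int_0^t b(s)^2 ds (the drift term does not contribute). Here b(s) = 2*s^2/5, so
  b(s)^2 = 4*s^4/25.
Integrating from 0 to t:
  <X>_t = int_0^t (4*s^4/25) ds = 4*t^5/125.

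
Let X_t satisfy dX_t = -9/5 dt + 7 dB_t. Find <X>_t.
<X>_t = 49*t

For an Itô process dX_t = a(t) dt + b(t) dB_t, the quadratic variation is <X>_t = int_0^t b(s)^2 ds (the drift term does not contribute). Here b(s) = 7, so
  b(s)^2 = 49.
Integrating from 0 to t:
  <X>_t = int_0^t (49) ds = 49*t.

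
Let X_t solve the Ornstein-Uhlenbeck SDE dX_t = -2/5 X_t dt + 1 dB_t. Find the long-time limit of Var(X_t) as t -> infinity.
lim Var(X_t) = 5/4

The OU SDE dX = -theta X dt + sigma dB admits the integrating factor exp(theta t): d(exp(theta t) X_t) = sigma exp(theta t) dB_t. Integrating from 0 to t gives X_t = x_0 * exp(-theta t) + sigma * int_0^t exp(-theta (t-s)) dB_s for any initial x_0. The Itô integral has variance (by the Itô isometry) sigma^2 * int_0^t exp(-2 theta (t - s)) ds = sigma^2 * (1 - exp(-2 theta t)) / (2 theta), independent of x_0.
With theta = 2/5, sigma = 1:
  Var(X_t) = (1)^2 * (1 - exp(-2*2/5 t)) / (2 * 2/5) = 5/4 - 5*exp(-4*t/5)/4.
As t -> infinity, exp(-2*2/5 t) -> 0, so the stationary variance is sigma^2 / (2 theta) = 5/4.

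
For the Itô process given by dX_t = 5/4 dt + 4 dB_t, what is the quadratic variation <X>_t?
<X>_t = 16*t

For an Itô process dX_t = a(t) dt + b(t) dB_t, the quadratic variation is <X>_t = int_0^t b(s)^2 ds (the drift term does not contribute). Here b(s) = 4, so
  b(s)^2 = 16.
Integrating from 0 to t:
  <X>_t = int_0^t (16) ds = 16*t.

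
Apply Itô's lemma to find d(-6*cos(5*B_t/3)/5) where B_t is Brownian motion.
d(-6*cos(5*B_t/3)/5) = (5*cos(5*B_t/3)/3) dt + (2*sin(5*B_t/3)) dB_t

Itô's formula for f(B_t) gives d f(B_t) = f'(B_t) dB_t + (1/2) f''(B_t) dt. Compute derivatives of f(x) = -6*cos(5*x/3)/5:
  f'(x)  = 2*sin(5*x/3)
  f''(x) = 10*cos(5*x/3)/3
Substitute x = B_t and multiply the f'' term by 1/2:
  drift     = (1/2) * (10*cos(5*x/3)/3) evaluated at B_t = 5*cos(5*B_t/3)/3
  diffusion = (2*sin(5*x/3)) evaluated at B_t = 2*sin(5*B_t/3)
Therefore d(-6*cos(5*B_t/3)/5) = (5*cos(5*B_t/3)/3) dt + (2*sin(5*B_t/3)) dB_t.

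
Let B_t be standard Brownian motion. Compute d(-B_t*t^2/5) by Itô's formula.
d(-B_t*t^2/5) = (-2*B_t*t/5) dt + (-t^2/5) dB_t

Itô's formula for f(t, x): d f(t, B_t) = (f_t + (1/2) f_xx) dt + f_x dB_t. Compute partials of f(t, x) = -t^2*x/5:
  f_t(t,x)  = -2*t*x/5
  f_x(t,x)  = -t^2/5
  f_xx(t,x) = 0
Assemble drift = f_t + (1/2) f_xx = -2*t*x/5 and diffusion = f_x = -t^2/5. Substituting x = B_t:
  d(-B_t*t^2/5) = (-2*B_t*t/5) dt + (-t^2/5) dB_t.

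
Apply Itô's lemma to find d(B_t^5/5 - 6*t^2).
d(B_t^5/5 - 6*t^2) = (2*B_t^3 - 12*t) dt + (B_t^4) dB_t

Itô's formula for f(t, x): d f(t, B_t) = (f_t + (1/2) f_xx) dt + f_x dB_t. Compute partials of f(t, x) = -6*t^2 + x^5/5:
  f_t(t,x)  = -12*t
  f_x(t,x)  = x^4
  f_xx(t,x) = 4*x^3
Assemble drift = f_t + (1/2) f_xx = -12*t + 2*x^3 and diffusion = f_x = x^4. Substituting x = B_t:
  d(B_t^5/5 - 6*t^2) = (2*B_t^3 - 12*t) dt + (B_t^4) dB_t.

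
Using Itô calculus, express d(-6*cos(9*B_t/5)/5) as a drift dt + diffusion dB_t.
d(-6*cos(9*B_t/5)/5) = (243*cos(9*B_t/5)/125) dt + (54*sin(9*B_t/5)/25) dB_t

Itô's formula for f(B_t) gives d f(B_t) = f'(B_t) dB_t + (1/2) f''(B_t) dt. Compute derivatives of f(x) = -6*cos(9*x/5)/5:
  f'(x)  = 54*sin(9*x/5)/25
  f''(x) = 486*cos(9*x/5)/125
Substitute x = B_t and multiply the f'' term by 1/2:
  drift     = (1/2) * (486*cos(9*x/5)/125) evaluated at B_t = 243*cos(9*B_t/5)/125
  diffusion = (54*sin(9*x/5)/25) evaluated at B_t = 54*sin(9*B_t/5)/25
Therefore d(-6*cos(9*B_t/5)/5) = (243*cos(9*B_t/5)/125) dt + (54*sin(9*B_t/5)/25) dB_t.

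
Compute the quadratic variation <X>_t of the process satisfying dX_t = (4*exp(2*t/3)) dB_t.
<X>_t = 12*exp(4*t/3) - 12

For an Itô process dX_t = a(t) dt + b(t) dB_t, the quadratic variation is <X>_t = int_0^t b(s)^2 ds (the drift term does not contribute). Here b(s) = 4*exp(2*s/3), so
  b(s)^2 = 16*exp(4*s/3).
Integrating from 0 to t:
  <X>_t = int_0^t (16*exp(4*s/3)) ds = 12*exp(4*t/3) - 12.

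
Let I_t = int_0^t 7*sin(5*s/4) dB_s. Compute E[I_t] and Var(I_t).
E[I_t] = 0; Var(I_t) = 49*t/2 - 49*sin(5*t/2)/5

The Itô integral of a deterministic integrand f(s) has mean 0 because each increment f(s) * (B_{s+ds} - B_s) has mean 0. By the Itô isometry:
  Var( int_0^t f(s) dB_s ) = E[ (int_0^t f(s) dB_s)^2 ] = int_0^t f(s)^2 ds.
Here f(s) = 7*sin(5*s/4), so f(s)^2 = 49*sin(5*s/4)^2. Integrate:
  int_0^t (49*sin(5*s/4)^2) ds = 49*t/2 - 49*sin(5*t/2)/5.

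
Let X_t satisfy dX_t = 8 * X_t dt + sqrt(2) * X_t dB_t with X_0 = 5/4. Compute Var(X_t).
Var(X_t) = 25*(exp(2*t) - 1)*exp(16*t)/16

For GBM dX = mu X dt + sigma X dB with X_0 = x_0, apply Itô to Y = log X: dY = (mu - sigma^2/2) dt + sigma dB, so Y_t = log(x_0) + (mu - sigma^2/2) t + sigma B_t and hence X_t = x_0 * exp((mu - sigma^2/2) t + sigma B_t).
With mu = 8, sigma = sqrt(2), x_0 = 5/4, this gives:
  X_t = 5/4 * exp((7) * t + (sqrt(2)) * B_t).
Since sigma*B_t ~ Normal(0, sigma^2 t), E[exp(sigma*B_t)] = exp(sigma^2 t / 2); so E[X_t] = x_0 * exp((mu - sigma^2/2) t) * exp(sigma^2 t / 2) = x_0 * exp(mu t) = 5*exp(8*t)/4.
Var(X_t) = E[X_t^2] - (E[X_t])^2 = x_0^2 * exp(2 mu t) * (exp(sigma^2 t) - 1) = 25*(exp(2*t) - 1)*exp(16*t)/16.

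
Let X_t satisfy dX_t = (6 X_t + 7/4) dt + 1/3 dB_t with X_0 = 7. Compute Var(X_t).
Var(X_t) = exp(12*t)/108 - 1/108

The variance V(t) = Var(X_t) satisfies V'(t) = 2 a V(t) + c^2 with V(0) = 0 (drift coefficient is linear in X, diffusion is constant). With a = 6, c = 1/3, the solution is
  V(t) = (c^2 / (2 a)) * (exp(2 a t) - 1)
       = ((1/3)^2 / (2*6)) * (exp(12 t) - 1)
       = exp(12*t)/108 - 1/108.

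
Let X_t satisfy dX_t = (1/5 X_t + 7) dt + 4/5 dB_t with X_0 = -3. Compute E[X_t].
E[X_t] = 32*exp(t/5) - 35

Taking expectations and using E[dB_t] = 0, the mean m(t) = E[X_t] satisfies the ODE m'(t) = a m(t) + b with m(0) = x_0. With a = 1/5, b = 7, x_0 = -3, the solution is
  m(t) = x_0 * exp(a t) + (b/a) * (exp(a t) - 1)
       = (-3) * exp((1/5) t) + (7/(1/5)) * (exp((1/5) t) - 1)
       = 32*exp(t/5) - 35.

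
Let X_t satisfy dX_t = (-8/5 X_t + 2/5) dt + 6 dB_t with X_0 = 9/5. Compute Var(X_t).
Var(X_t) = 45/4 - 45*exp(-16*t/5)/4

The variance V(t) = Var(X_t) satisfies V'(t) = 2 a V(t) + c^2 with V(0) = 0 (drift coefficient is linear in X, diffusion is constant). With a = -8/5, c = 6, the solution is
  V(t) = (c^2 / (2 a)) * (exp(2 a t) - 1)
       = (6^2 / (2*(-8/5))) * (exp((-16/5) t) - 1)
       = 45/4 - 45*exp(-16*t/5)/4.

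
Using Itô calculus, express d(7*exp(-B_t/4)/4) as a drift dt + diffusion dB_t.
d(7*exp(-B_t/4)/4) = (7*exp(-B_t/4)/128) dt + (-7*exp(-B_t/4)/16) dB_t

Itô's formula for f(B_t) gives d f(B_t) = f'(B_t) dB_t + (1/2) f''(B_t) dt. Compute derivatives of f(x) = 7*exp(-x/4)/4:
  f'(x)  = -7*exp(-x/4)/16
  f''(x) = 7*exp(-x/4)/64
Substitute x = B_t and multiply the f'' term by 1/2:
  drift     = (1/2) * (7*exp(-x/4)/64) evaluated at B_t = 7*exp(-B_t/4)/128
  diffusion = (-7*exp(-x/4)/16) evaluated at B_t = -7*exp(-B_t/4)/16
Therefore d(7*exp(-B_t/4)/4) = (7*exp(-B_t/4)/128) dt + (-7*exp(-B_t/4)/16) dB_t.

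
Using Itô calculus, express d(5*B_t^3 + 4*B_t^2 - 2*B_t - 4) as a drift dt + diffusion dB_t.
d(5*B_t^3 + 4*B_t^2 - 2*B_t - 4) = (15*B_t + 4) dt + (15*B_t^2 + 8*B_t - 2) dB_t

Itô's formula for f(B_t) gives d f(B_t) = f'(B_t) dB_t + (1/2) f''(B_t) dt. Compute derivatives of f(x) = 5*x^3 + 4*x^2 - 2*x - 4:
  f'(x)  = 15*x^2 + 8*x - 2
  f''(x) = 30*x + 8
Substitute x = B_t and multiply the f'' term by 1/2:
  drift     = (1/2) * (30*x + 8) evaluated at B_t = 15*B_t + 4
  diffusion = (15*x^2 + 8*x - 2) evaluated at B_t = 15*B_t^2 + 8*B_t - 2
Therefore d(5*B_t^3 + 4*B_t^2 - 2*B_t - 4) = (15*B_t + 4) dt + (15*B_t^2 + 8*B_t - 2) dB_t.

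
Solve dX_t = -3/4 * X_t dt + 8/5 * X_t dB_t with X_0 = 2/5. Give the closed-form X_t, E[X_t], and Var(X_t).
X_t = 2/5 * exp((-203/100) t + (8/5) B_t); E[X_t] = 2*exp(-3*t/4)/5; Var(X_t) = (4*exp(64*t/25) - 4)*exp(-3*t/2)/25

For GBM dX = mu X dt + sigma X dB with X_0 = x_0, apply Itô to Y = log X: dY = (mu - sigma^2/2) dt + sigma dB, so Y_t = log(x_0) + (mu - sigma^2/2) t + sigma B_t and hence X_t = x_0 * exp((mu - sigma^2/2) t + sigma B_t).
With mu = -3/4, sigma = 8/5, x_0 = 2/5, this gives:
  X_t = 2/5 * exp((-203/100) * t + (8/5) * B_t).
Since sigma*B_t ~ Normal(0, sigma^2 t), E[exp(sigma*B_t)] = exp(sigma^2 t / 2); so E[X_t] = x_0 * exp((mu - sigma^2/2) t) * exp(sigma^2 t / 2) = x_0 * exp(mu t) = 2*exp(-3*t/4)/5.
Var(X_t) = E[X_t^2] - (E[X_t])^2 = x_0^2 * exp(2 mu t) * (exp(sigma^2 t) - 1) = (4*exp(64*t/25) - 4)*exp(-3*t/2)/25.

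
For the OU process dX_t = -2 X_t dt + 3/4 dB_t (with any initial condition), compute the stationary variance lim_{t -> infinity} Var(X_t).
lim Var(X_t) = 9/64

The OU SDE dX = -theta X dt + sigma dB admits the integrating factor exp(theta t): d(exp(theta t) X_t) = sigma exp(theta t) dB_t. Integrating from 0 to t gives X_t = x_0 * exp(-theta t) + sigma * int_0^t exp(-theta (t-s)) dB_s for any initial x_0. The Itô integral has variance (by the Itô isometry) sigma^2 * int_0^t exp(-2 theta (t - s)) ds = sigma^2 * (1 - exp(-2 theta t)) / (2 theta), independent of x_0.
With theta = 2, sigma = 3/4:
  Var(X_t) = (3/4)^2 * (1 - exp(-2*2 t)) / (2 * 2) = 9/64 - 9*exp(-4*t)/64.
As t -> infinity, exp(-2*2 t) -> 0, so the stationary variance is sigma^2 / (2 theta) = 9/64.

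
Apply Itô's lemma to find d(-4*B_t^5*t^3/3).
d(-4*B_t^5*t^3/3) = (B_t^3*t^2*(-4*B_t^2 - 40*t/3)) dt + (-20*B_t^4*t^3/3) dB_t

Itô's formula for f(t, x): d f(t, B_t) = (f_t + (1/2) f_xx) dt + f_x dB_t. Compute partials of f(t, x) = -4*t^3*x^5/3:
  f_t(t,x)  = -4*t^2*x^5
  f_x(t,x)  = -20*t^3*x^4/3
  f_xx(t,x) = -80*t^3*x^3/3
Assemble drift = f_t + (1/2) f_xx = t^2*x^3*(-40*t/3 - 4*x^2) and diffusion = f_x = -20*t^3*x^4/3. Substituting x = B_t:
  d(-4*B_t^5*t^3/3) = (B_t^3*t^2*(-4*B_t^2 - 40*t/3)) dt + (-20*B_t^4*t^3/3) dB_t.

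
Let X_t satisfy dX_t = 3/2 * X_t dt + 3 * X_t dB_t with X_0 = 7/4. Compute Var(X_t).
Var(X_t) = 49*(exp(9*t) - 1)*exp(3*t)/16

For GBM dX = mu X dt + sigma X dB with X_0 = x_0, apply Itô to Y = log X: dY = (mu - sigma^2/2) dt + sigma dB, so Y_t = log(x_0) + (mu - sigma^2/2) t + sigma B_t and hence X_t = x_0 * exp((mu - sigma^2/2) t + sigma B_t).
With mu = 3/2, sigma = 3, x_0 = 7/4, this gives:
  X_t = 7/4 * exp((-3) * t + (3) * B_t).
Since sigma*B_t ~ Normal(0, sigma^2 t), E[exp(sigma*B_t)] = exp(sigma^2 t / 2); so E[X_t] = x_0 * exp((mu - sigma^2/2) t) * exp(sigma^2 t / 2) = x_0 * exp(mu t) = 7*exp(3*t/2)/4.
Var(X_t) = E[X_t^2] - (E[X_t])^2 = x_0^2 * exp(2 mu t) * (exp(sigma^2 t) - 1) = 49*(exp(9*t) - 1)*exp(3*t)/16.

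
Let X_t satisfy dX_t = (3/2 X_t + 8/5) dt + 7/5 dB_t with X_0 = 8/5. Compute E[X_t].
E[X_t] = 8*exp(3*t/2)/3 - 16/15

Taking expectations and using E[dB_t] = 0, the mean m(t) = E[X_t] satisfies the ODE m'(t) = a m(t) + b with m(0) = x_0. With a = 3/2, b = 8/5, x_0 = 8/5, the solution is
  m(t) = x_0 * exp(a t) + (b/a) * (exp(a t) - 1)
       = (8/5) * exp((3/2) t) + ((8/5)/(3/2)) * (exp((3/2) t) - 1)
       = 8*exp(3*t/2)/3 - 16/15.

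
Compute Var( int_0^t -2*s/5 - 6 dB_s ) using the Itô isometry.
Var = 4*t*(t^2 + 45*t + 675)/75

The Itô integral of a deterministic integrand f(s) has mean 0 because each increment f(s) * (B_{s+ds} - B_s) has mean 0. By the Itô isometry:
  Var( int_0^t f(s) dB_s ) = E[ (int_0^t f(s) dB_s)^2 ] = int_0^t f(s)^2 ds.
Here f(s) = -2*s/5 - 6, so f(s)^2 = 4*(s + 15)^2/25. Integrate:
  int_0^t (4*(s + 15)^2/25) ds = 4*t*(t^2 + 45*t + 675)/75.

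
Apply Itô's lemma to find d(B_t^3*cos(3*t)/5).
d(B_t^3*cos(3*t)/5) = (3*B_t*(-B_t^2*sin(3*t) + cos(3*t))/5) dt + (3*B_t^2*cos(3*t)/5) dB_t

Itô's formula for f(t, x): d f(t, B_t) = (f_t + (1/2) f_xx) dt + f_x dB_t. Compute partials of f(t, x) = x^3*cos(3*t)/5:
  f_t(t,x)  = -3*x^3*sin(3*t)/5
  f_x(t,x)  = 3*x^2*cos(3*t)/5
  f_xx(t,x) = 6*x*cos(3*t)/5
Assemble drift = f_t + (1/2) f_xx = 3*x*(-x^2*sin(3*t) + cos(3*t))/5 and diffusion = f_x = 3*x^2*cos(3*t)/5. Substituting x = B_t:
  d(B_t^3*cos(3*t)/5) = (3*B_t*(-B_t^2*sin(3*t) + cos(3*t))/5) dt + (3*B_t^2*cos(3*t)/5) dB_t.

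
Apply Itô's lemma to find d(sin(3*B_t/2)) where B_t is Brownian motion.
d(sin(3*B_t/2)) = (-9*sin(3*B_t/2)/8) dt + (3*cos(3*B_t/2)/2) dB_t

Itô's formula for f(B_t) gives d f(B_t) = f'(B_t) dB_t + (1/2) f''(B_t) dt. Compute derivatives of f(x) = sin(3*x/2):
  f'(x)  = 3*cos(3*x/2)/2
  f''(x) = -9*sin(3*x/2)/4
Substitute x = B_t and multiply the f'' term by 1/2:
  drift     = (1/2) * (-9*sin(3*x/2)/4) evaluated at B_t = -9*sin(3*B_t/2)/8
  diffusion = (3*cos(3*x/2)/2) evaluated at B_t = 3*cos(3*B_t/2)/2
Therefore d(sin(3*B_t/2)) = (-9*sin(3*B_t/2)/8) dt + (3*cos(3*B_t/2)/2) dB_t.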